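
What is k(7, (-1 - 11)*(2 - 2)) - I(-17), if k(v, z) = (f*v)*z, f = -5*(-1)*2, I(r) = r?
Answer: 17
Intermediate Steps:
f = 10 (f = 5*2 = 10)
k(v, z) = 10*v*z (k(v, z) = (10*v)*z = 10*v*z)
k(7, (-1 - 11)*(2 - 2)) - I(-17) = 10*7*((-1 - 11)*(2 - 2)) - 1*(-17) = 10*7*(-12*0) + 17 = 10*7*0 + 17 = 0 + 17 = 17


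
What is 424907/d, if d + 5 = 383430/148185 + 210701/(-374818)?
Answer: -1573357121436954/11014552573 ≈ -1.4284e+5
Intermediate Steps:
d = -11014552573/3702827022 (d = -5 + (383430/148185 + 210701/(-374818)) = -5 + (383430*(1/148185) + 210701*(-1/374818)) = -5 + (25562/9879 - 210701/374818) = -5 + 7499582537/3702827022 = -11014552573/3702827022 ≈ -2.9746)
424907/d = 424907/(-11014552573/3702827022) = 424907*(-3702827022/11014552573) = -1573357121436954/11014552573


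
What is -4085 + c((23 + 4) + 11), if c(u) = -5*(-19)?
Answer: -3990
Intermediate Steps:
c(u) = 95
-4085 + c((23 + 4) + 11) = -4085 + 95 = -3990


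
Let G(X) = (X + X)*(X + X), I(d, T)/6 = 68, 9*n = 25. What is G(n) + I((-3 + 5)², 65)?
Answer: 35548/81 ≈ 438.86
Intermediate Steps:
n = 25/9 (n = (⅑)*25 = 25/9 ≈ 2.7778)
I(d, T) = 408 (I(d, T) = 6*68 = 408)
G(X) = 4*X² (G(X) = (2*X)*(2*X) = 4*X²)
G(n) + I((-3 + 5)², 65) = 4*(25/9)² + 408 = 4*(625/81) + 408 = 2500/81 + 408 = 35548/81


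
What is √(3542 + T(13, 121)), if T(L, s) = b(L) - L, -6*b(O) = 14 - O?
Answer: √127038/6 ≈ 59.404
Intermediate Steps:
b(O) = -7/3 + O/6 (b(O) = -(14 - O)/6 = -7/3 + O/6)
T(L, s) = -7/3 - 5*L/6 (T(L, s) = (-7/3 + L/6) - L = -7/3 - 5*L/6)
√(3542 + T(13, 121)) = √(3542 + (-7/3 - ⅚*13)) = √(3542 + (-7/3 - 65/6)) = √(3542 - 79/6) = √(21173/6) = √127038/6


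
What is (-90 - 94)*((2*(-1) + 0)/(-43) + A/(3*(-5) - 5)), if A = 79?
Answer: 154422/215 ≈ 718.24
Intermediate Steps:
(-90 - 94)*((2*(-1) + 0)/(-43) + A/(3*(-5) - 5)) = (-90 - 94)*((2*(-1) + 0)/(-43) + 79/(3*(-5) - 5)) = -184*((-2 + 0)*(-1/43) + 79/(-15 - 5)) = -184*(-2*(-1/43) + 79/(-20)) = -184*(2/43 + 79*(-1/20)) = -184*(2/43 - 79/20) = -184*(-3357/860) = 154422/215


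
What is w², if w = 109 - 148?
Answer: 1521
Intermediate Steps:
w = -39
w² = (-39)² = 1521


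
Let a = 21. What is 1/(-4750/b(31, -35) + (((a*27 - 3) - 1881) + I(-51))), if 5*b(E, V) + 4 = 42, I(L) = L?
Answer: -1/1993 ≈ -0.00050176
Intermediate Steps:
b(E, V) = 38/5 (b(E, V) = -⅘ + (⅕)*42 = -⅘ + 42/5 = 38/5)
1/(-4750/b(31, -35) + (((a*27 - 3) - 1881) + I(-51))) = 1/(-4750/38/5 + (((21*27 - 3) - 1881) - 51)) = 1/(-4750*5/38 + (((567 - 3) - 1881) - 51)) = 1/(-625 + ((564 - 1881) - 51)) = 1/(-625 + (-1317 - 51)) = 1/(-625 - 1368) = 1/(-1993) = -1/1993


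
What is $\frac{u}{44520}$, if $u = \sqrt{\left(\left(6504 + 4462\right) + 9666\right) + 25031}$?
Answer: $\frac{\sqrt{45663}}{44520} \approx 0.0047998$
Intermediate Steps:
$u = \sqrt{45663}$ ($u = \sqrt{\left(10966 + 9666\right) + 25031} = \sqrt{20632 + 25031} = \sqrt{45663} \approx 213.69$)
$\frac{u}{44520} = \frac{\sqrt{45663}}{44520}$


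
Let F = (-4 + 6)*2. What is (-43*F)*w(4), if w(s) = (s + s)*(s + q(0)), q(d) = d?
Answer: -5504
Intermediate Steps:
F = 4 (F = 2*2 = 4)
w(s) = 2*s² (w(s) = (s + s)*(s + 0) = (2*s)*s = 2*s²)
(-43*F)*w(4) = (-43*4)*(2*4²) = -344*16 = -172*32 = -5504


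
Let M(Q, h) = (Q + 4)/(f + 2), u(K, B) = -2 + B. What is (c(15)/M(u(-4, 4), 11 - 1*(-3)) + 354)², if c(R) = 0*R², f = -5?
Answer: 125316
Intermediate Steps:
M(Q, h) = -4/3 - Q/3 (M(Q, h) = (Q + 4)/(-5 + 2) = (4 + Q)/(-3) = (4 + Q)*(-⅓) = -4/3 - Q/3)
c(R) = 0
(c(15)/M(u(-4, 4), 11 - 1*(-3)) + 354)² = (0/(-4/3 - (-2 + 4)/3) + 354)² = (0/(-4/3 - ⅓*2) + 354)² = (0/(-4/3 - ⅔) + 354)² = (0/(-2) + 354)² = (0*(-½) + 354)² = (0 + 354)² = 354² = 125316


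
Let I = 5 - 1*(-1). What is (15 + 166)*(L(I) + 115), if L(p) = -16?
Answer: 17919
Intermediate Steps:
I = 6 (I = 5 + 1 = 6)
(15 + 166)*(L(I) + 115) = (15 + 166)*(-16 + 115) = 181*99 = 17919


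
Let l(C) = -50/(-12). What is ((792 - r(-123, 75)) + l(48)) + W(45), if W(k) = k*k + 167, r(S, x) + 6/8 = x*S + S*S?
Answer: -34981/12 ≈ -2915.1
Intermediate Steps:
r(S, x) = -3/4 + S**2 + S*x (r(S, x) = -3/4 + (x*S + S*S) = -3/4 + (S*x + S**2) = -3/4 + (S**2 + S*x) = -3/4 + S**2 + S*x)
W(k) = 167 + k**2 (W(k) = k**2 + 167 = 167 + k**2)
l(C) = 25/6 (l(C) = -50*(-1/12) = 25/6)
((792 - r(-123, 75)) + l(48)) + W(45) = ((792 - (-3/4 + (-123)**2 - 123*75)) + 25/6) + (167 + 45**2) = ((792 - (-3/4 + 15129 - 9225)) + 25/6) + (167 + 2025) = ((792 - 1*23613/4) + 25/6) + 2192 = ((792 - 23613/4) + 25/6) + 2192 = (-20445/4 + 25/6) + 2192 = -61285/12 + 2192 = -34981/12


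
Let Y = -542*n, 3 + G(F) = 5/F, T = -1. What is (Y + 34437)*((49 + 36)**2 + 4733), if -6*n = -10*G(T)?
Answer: 498214126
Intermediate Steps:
G(F) = -3 + 5/F
n = -40/3 (n = -(-5)*(-3 + 5/(-1))/3 = -(-5)*(-3 + 5*(-1))/3 = -(-5)*(-3 - 5)/3 = -(-5)*(-8)/3 = -1/6*80 = -40/3 ≈ -13.333)
Y = 21680/3 (Y = -542*(-40/3) = 21680/3 ≈ 7226.7)
(Y + 34437)*((49 + 36)**2 + 4733) = (21680/3 + 34437)*((49 + 36)**2 + 4733) = 124991*(85**2 + 4733)/3 = 124991*(7225 + 4733)/3 = (124991/3)*11958 = 498214126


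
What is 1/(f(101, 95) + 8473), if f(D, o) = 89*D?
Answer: 1/17462 ≈ 5.7267e-5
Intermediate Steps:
1/(f(101, 95) + 8473) = 1/(89*101 + 8473) = 1/(8989 + 8473) = 1/17462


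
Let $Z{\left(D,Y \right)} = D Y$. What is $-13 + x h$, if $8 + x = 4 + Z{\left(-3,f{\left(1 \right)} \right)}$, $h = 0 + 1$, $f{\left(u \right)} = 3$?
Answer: $-26$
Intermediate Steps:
$h = 1$
$x = -13$ ($x = -8 + \left(4 - 9\right) = -8 - 5 = -13$)
$-13 + x h = -13 - 13 = -26$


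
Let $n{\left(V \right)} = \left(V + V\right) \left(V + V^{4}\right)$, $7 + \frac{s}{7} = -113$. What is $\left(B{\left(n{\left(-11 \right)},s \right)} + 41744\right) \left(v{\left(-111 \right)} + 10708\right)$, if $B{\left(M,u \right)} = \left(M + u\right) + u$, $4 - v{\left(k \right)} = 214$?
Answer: $-2958294408$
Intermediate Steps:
$v{\left(k \right)} = -210$ ($v{\left(k \right)} = 4 - 214 = -210$)
$s = -840$ ($s = -49 + 7 \left(-113\right) = -49 - 791 = -840$)
$n{\left(V \right)} = 2 V \left(V + V^{4}\right)$
$B{\left(M,u \right)} = M + 2 u$
$\left(B{\left(n{\left(-11 \right)},s \right)} + 41744\right) \left(v{\left(-111 \right)} + 10708\right) = \left(\left(2 \left(-11\right)^{2} \left(1 + \left(-11\right)^{3}\right) + 2 \left(-840\right)\right) + 41744\right) \left(-210 + 10708\right) = \left(\left(2 \cdot 121 \left(1 - 1331\right) - 1680\right) + 41744\right) 10498 = \left(\left(2 \cdot 121 \left(-1330\right) - 1680\right) + 41744\right) 10498 = \left(\left(-321860 - 1680\right) + 41744\right) 10498 = \left(-323540 + 41744\right) 10498 = \left(-281796\right) 10498 = -2958294408$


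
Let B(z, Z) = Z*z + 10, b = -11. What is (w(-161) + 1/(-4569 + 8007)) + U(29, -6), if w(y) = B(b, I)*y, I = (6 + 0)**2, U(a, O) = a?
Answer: 213757651/3438 ≈ 62175.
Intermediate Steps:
I = 36 (I = 6**2 = 36)
B(z, Z) = 10 + Z*z
w(y) = -386*y (w(y) = (10 + 36*(-11))*y = (10 - 396)*y = -386*y)
(w(-161) + 1/(-4569 + 8007)) + U(29, -6) = (-386*(-161) + 1/(-4569 + 8007)) + 29 = (62146 + 1/3438) + 29 = 213657949/3438 + 29 = 213757651/3438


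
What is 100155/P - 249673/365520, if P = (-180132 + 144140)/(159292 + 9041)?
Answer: -70027884197107/149497680 ≈ -4.6842e+5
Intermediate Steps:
P = -3272/15303 (P = -35992/168333 = -35992*1/168333 = -3272/15303 ≈ -0.21381)
100155/P - 249673/365520 = 100155/(-3272/15303) - 249673/365520 = 100155*(-15303/3272) - 249673*1/365520 = -1532671965/3272 - 249673/365520 = -70027884197107/149497680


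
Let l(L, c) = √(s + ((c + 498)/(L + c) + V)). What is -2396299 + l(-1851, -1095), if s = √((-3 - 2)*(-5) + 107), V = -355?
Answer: -2396299 + I*√(342139602 - 1928648*√33)/982 ≈ -2.3963e+6 + 18.529*I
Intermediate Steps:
s = 2*√33 (s = √(-5*(-5) + 107) = √(25 + 107) = √132 = 2*√33 ≈ 11.489)
l(L, c) = √(-355 + 2*√33 + (498 + c)/(L + c)) (l(L, c) = √(2*√33 + ((c + 498)/(L + c) - 355)) = √(2*√33 + ((498 + c)/(L + c) - 355)) = √(2*√33 + (-355 + (498 + c)/(L + c))) = √(-355 + 2*√33 + (498 + c)/(L + c)))
-2396299 + l(-1851, -1095) = -2396299 + √((498 - 1095 - (355 - 2*√33)*(-1851 - 1095))/(-1851 - 1095)) = -2396299 + √((498 - 1095 - 1*(355 - 2*√33)*(-2946))/(-2946)) = -2396299 + √(-(498 - 1095 + (1045830 - 5892*√33))/2946) = -2396299 + √(-(1045233 - 5892*√33)/2946) = -2396299 + √(-348411/982 + 2*√33)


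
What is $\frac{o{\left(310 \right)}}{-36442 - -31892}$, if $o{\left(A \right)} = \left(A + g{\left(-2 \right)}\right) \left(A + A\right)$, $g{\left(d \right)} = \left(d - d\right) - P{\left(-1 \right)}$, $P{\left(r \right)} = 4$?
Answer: $- \frac{18972}{455} \approx -41.697$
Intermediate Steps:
$g{\left(d \right)} = -4$ ($g{\left(d \right)} = \left(d - d\right) - 4 = 0 - 4 = -4$)
$o{\left(A \right)} = 2 A \left(-4 + A\right)$ ($o{\left(A \right)} = \left(A - 4\right) \left(A + A\right) = \left(-4 + A\right) 2 A = 2 A \left(-4 + A\right)$)
$\frac{o{\left(310 \right)}}{-36442 - -31892} = \frac{2 \cdot 310 \left(-4 + 310\right)}{-36442 - -31892} = \frac{2 \cdot 310 \cdot 306}{-36442 + 31892} = \frac{189720}{-4550} = 189720 \left(- \frac{1}{4550}\right) = - \frac{18972}{455}$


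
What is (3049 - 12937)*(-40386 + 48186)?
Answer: -77126400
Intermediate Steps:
(3049 - 12937)*(-40386 + 48186) = -9888*7800 = -77126400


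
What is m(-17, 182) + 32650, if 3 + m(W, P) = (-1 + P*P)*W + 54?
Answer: -530390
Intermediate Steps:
m(W, P) = 51 + W*(-1 + P²) (m(W, P) = -3 + ((-1 + P*P)*W + 54) = -3 + ((-1 + P²)*W + 54) = -3 + (W*(-1 + P²) + 54) = -3 + (54 + W*(-1 + P²)) = 51 + W*(-1 + P²))
m(-17, 182) + 32650 = (51 - 1*(-17) - 17*182²) + 32650 = (51 + 17 - 17*33124) + 32650 = (51 + 17 - 563108) + 32650 = -563040 + 32650 = -530390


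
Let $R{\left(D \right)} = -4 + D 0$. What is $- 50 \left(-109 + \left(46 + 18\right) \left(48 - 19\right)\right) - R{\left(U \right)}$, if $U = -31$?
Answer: $-87346$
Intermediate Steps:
$R{\left(D \right)} = -4$ ($R{\left(D \right)} = -4 + 0 = -4$)
$- 50 \left(-109 + \left(46 + 18\right) \left(48 - 19\right)\right) - R{\left(U \right)} = - 50 \left(-109 + \left(46 + 18\right) \left(48 - 19\right)\right) - -4 = - 50 \left(-109 + 64 \cdot 29\right) + 4 = - 50 \left(-109 + 1856\right) + 4 = \left(-50\right) 1747 + 4 = -87350 + 4 = -87346$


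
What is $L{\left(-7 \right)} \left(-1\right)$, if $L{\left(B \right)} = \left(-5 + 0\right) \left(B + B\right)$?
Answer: $-70$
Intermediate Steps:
$L{\left(B \right)} = - 10 B$ ($L{\left(B \right)} = - 5 \cdot 2 B = - 10 B$)
$L{\left(-7 \right)} \left(-1\right) = \left(-10\right) \left(-7\right) \left(-1\right) = 70 \left(-1\right) = -70$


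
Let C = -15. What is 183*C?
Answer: -2745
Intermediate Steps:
183*C = 183*(-15) = -2745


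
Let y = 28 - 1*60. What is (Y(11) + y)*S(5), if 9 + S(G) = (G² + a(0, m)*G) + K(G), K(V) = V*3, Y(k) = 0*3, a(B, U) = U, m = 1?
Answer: -1152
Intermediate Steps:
Y(k) = 0
y = -32 (y = 28 - 60 = -32)
K(V) = 3*V
S(G) = -9 + G² + 4*G (S(G) = -9 + ((G² + 1*G) + 3*G) = -9 + ((G² + G) + 3*G) = -9 + ((G + G²) + 3*G) = -9 + (G² + 4*G) = -9 + G² + 4*G)
(Y(11) + y)*S(5) = (0 - 32)*(-9 + 5² + 4*5) = -32*(-9 + 25 + 20) = -32*36 = -1152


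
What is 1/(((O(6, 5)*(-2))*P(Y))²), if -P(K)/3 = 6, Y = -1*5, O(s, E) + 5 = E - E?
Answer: 1/32400 ≈ 3.0864e-5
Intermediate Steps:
O(s, E) = -5 (O(s, E) = -5 + (E - E) = -5 + 0 = -5)
Y = -5
P(K) = -18 (P(K) = -3*6 = -18)
1/(((O(6, 5)*(-2))*P(Y))²) = 1/((-5*(-2)*(-18))²) = 1/((10*(-18))²) = 1/((-180)²) = 1/32400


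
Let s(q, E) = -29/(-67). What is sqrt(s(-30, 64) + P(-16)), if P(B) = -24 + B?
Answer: I*sqrt(177617)/67 ≈ 6.2902*I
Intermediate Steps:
s(q, E) = 29/67 (s(q, E) = -29*(-1/67) = 29/67)
sqrt(s(-30, 64) + P(-16)) = sqrt(29/67 + (-24 - 16)) = sqrt(29/67 - 40) = sqrt(-2651/67) = I*sqrt(177617)/67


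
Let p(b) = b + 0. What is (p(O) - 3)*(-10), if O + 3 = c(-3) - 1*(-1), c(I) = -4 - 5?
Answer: 140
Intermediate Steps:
c(I) = -9
O = -11 (O = -3 + (-9 - 1*(-1)) = -3 + (-9 + 1) = -3 - 8 = -11)
p(b) = b
(p(O) - 3)*(-10) = (-11 - 3)*(-10) = -14*(-10) = 140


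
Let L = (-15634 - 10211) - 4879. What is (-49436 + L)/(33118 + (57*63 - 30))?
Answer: -80160/36679 ≈ -2.1854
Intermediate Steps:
L = -30724 (L = -25845 - 4879 = -30724)
(-49436 + L)/(33118 + (57*63 - 30)) = (-49436 - 30724)/(33118 + (57*63 - 30)) = -80160/(33118 + (3591 - 30)) = -80160/(33118 + 3561) = -80160/36679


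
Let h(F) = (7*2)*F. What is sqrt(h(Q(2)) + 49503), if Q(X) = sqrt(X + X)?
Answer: sqrt(49531) ≈ 222.56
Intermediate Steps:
Q(X) = sqrt(2)*sqrt(X) (Q(X) = sqrt(2*X) = sqrt(2)*sqrt(X))
h(F) = 14*F
sqrt(h(Q(2)) + 49503) = sqrt(14*(sqrt(2)*sqrt(2)) + 49503) = sqrt(14*2 + 49503) = sqrt(28 + 49503) = sqrt(49531)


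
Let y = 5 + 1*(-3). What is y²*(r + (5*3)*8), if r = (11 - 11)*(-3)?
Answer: 480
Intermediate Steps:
y = 2 (y = 5 - 3 = 2)
r = 0 (r = 0*(-3) = 0)
y²*(r + (5*3)*8) = 2²*(0 + (5*3)*8) = 4*(0 + 15*8) = 4*(0 + 120) = 4*120 = 480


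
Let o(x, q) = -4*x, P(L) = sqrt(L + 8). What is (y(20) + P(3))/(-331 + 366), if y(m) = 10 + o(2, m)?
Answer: 2/35 + sqrt(11)/35 ≈ 0.15190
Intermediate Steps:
P(L) = sqrt(8 + L)
y(m) = 2 (y(m) = 10 - 4*2 = 10 - 8 = 2)
(y(20) + P(3))/(-331 + 366) = (2 + sqrt(8 + 3))/(-331 + 366) = (2 + sqrt(11))/35 = (2 + sqrt(11))*(1/35) = 2/35 + sqrt(11)/35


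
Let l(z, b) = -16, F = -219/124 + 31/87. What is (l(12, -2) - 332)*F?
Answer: 15209/31 ≈ 490.61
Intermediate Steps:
F = -15209/10788 (F = -219*1/124 + 31*(1/87) = -219/124 + 31/87 = -15209/10788 ≈ -1.4098)
(l(12, -2) - 332)*F = (-16 - 332)*(-15209/10788) = -348*(-15209/10788) = 15209/31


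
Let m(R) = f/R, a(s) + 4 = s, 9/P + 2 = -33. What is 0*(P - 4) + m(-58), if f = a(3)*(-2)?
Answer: -1/29 ≈ -0.034483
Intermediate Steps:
P = -9/35 (P = 9/(-2 - 33) = 9/(-35) = 9*(-1/35) = -9/35 ≈ -0.25714)
a(s) = -4 + s
f = 2 (f = (-4 + 3)*(-2) = -1*(-2) = 2)
m(R) = 2/R
0*(P - 4) + m(-58) = 0*(-9/35 - 4) + 2/(-58) = 0*(-149/35) + 2*(-1/58) = 0 - 1/29 = -1/29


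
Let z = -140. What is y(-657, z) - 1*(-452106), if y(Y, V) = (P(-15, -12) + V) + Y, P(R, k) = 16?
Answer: 451325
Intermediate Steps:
y(Y, V) = 16 + V + Y (y(Y, V) = (16 + V) + Y = 16 + V + Y)
y(-657, z) - 1*(-452106) = (16 - 140 - 657) - 1*(-452106) = -781 + 452106 = 451325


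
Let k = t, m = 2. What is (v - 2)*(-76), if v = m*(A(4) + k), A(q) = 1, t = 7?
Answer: -1064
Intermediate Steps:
k = 7
v = 16 (v = 2*(1 + 7) = 2*8 = 16)
(v - 2)*(-76) = (16 - 2)*(-76) = 14*(-76) = -1064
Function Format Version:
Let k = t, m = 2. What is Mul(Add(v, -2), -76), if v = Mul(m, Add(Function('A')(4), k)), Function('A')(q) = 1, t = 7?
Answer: -1064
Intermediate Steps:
k = 7
v = 16 (v = Mul(2, Add(1, 7)) = Mul(2, 8) = 16)
Mul(Add(v, -2), -76) = Mul(Add(16, -2), -76) = Mul(14, -76) = -1064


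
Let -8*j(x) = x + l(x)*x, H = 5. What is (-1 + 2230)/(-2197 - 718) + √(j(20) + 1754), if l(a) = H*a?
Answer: -2229/2915 + √6006/2 ≈ 37.984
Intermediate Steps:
l(a) = 5*a
j(x) = -5*x²/8 - x/8 (j(x) = -(x + (5*x)*x)/8 = -(x + 5*x²)/8 = -5*x²/8 - x/8)
(-1 + 2230)/(-2197 - 718) + √(j(20) + 1754) = (-1 + 2230)/(-2197 - 718) + √(-⅛*20*(1 + 5*20) + 1754) = 2229/(-2915) + √(-⅛*20*(1 + 100) + 1754) = 2229*(-1/2915) + √(-⅛*20*101 + 1754) = -2229/2915 + √(-505/2 + 1754) = -2229/2915 + √(3003/2) = -2229/2915 + √6006/2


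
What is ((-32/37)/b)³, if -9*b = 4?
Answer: 373248/50653 ≈ 7.3687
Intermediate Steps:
b = -4/9 (b = -⅑*4 = -4/9 ≈ -0.44444)
((-32/37)/b)³ = ((-32/37)/(-4/9))³ = (-32*1/37*(-9/4))³ = (-32/37*(-9/4))³ = (72/37)³ = 373248/50653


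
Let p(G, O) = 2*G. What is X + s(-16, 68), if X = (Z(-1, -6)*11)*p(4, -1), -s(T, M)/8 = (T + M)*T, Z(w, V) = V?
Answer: 6128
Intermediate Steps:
s(T, M) = -8*T*(M + T) (s(T, M) = -8*(T + M)*T = -8*(M + T)*T = -8*T*(M + T))
X = -528 (X = (-6*11)*(2*4) = -66*8 = -528)
X + s(-16, 68) = -528 - 8*(-16)*(68 - 16) = -528 - 8*(-16)*52 = -528 + 6656 = 6128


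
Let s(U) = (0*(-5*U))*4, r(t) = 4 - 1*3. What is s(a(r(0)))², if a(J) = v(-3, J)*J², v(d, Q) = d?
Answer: 0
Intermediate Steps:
r(t) = 1 (r(t) = 4 - 3 = 1)
a(J) = -3*J²
s(U) = 0 (s(U) = 0*4 = 0)
s(a(r(0)))² = 0² = 0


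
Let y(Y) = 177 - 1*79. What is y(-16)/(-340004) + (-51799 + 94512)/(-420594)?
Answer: -260068019/2553636471 ≈ -0.10184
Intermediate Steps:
y(Y) = 98 (y(Y) = 177 - 79 = 98)
y(-16)/(-340004) + (-51799 + 94512)/(-420594) = 98/(-340004) + (-51799 + 94512)/(-420594) = 98*(-1/340004) + 42713*(-1/420594) = -7/24286 - 42713/420594 = -260068019/2553636471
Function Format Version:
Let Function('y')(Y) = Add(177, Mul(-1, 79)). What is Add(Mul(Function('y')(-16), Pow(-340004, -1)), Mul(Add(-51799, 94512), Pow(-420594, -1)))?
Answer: Rational(-260068019, 2553636471) ≈ -0.10184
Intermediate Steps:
Function('y')(Y) = 98 (Function('y')(Y) = Add(177, -79) = 98)
Add(Mul(Function('y')(-16), Pow(-340004, -1)), Mul(Add(-51799, 94512), Pow(-420594, -1))) = Add(Mul(98, Pow(-340004, -1)), Mul(Add(-51799, 94512), Pow(-420594, -1))) = Add(Mul(98, Rational(-1, 340004)), Mul(42713, Rational(-1, 420594))) = Add(Rational(-7, 24286), Rational(-42713, 420594)) = Rational(-260068019, 2553636471)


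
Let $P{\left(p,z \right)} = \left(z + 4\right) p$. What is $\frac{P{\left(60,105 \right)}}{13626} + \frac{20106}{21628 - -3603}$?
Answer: $\frac{73162516}{57299601} \approx 1.2768$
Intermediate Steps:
$P{\left(p,z \right)} = p \left(4 + z\right)$ ($P{\left(p,z \right)} = \left(4 + z\right) p = p \left(4 + z\right)$)
$\frac{P{\left(60,105 \right)}}{13626} + \frac{20106}{21628 - -3603} = \frac{60 \left(4 + 105\right)}{13626} + \frac{20106}{21628 - -3603} = 60 \cdot 109 \cdot \frac{1}{13626} + \frac{20106}{21628 + 3603} = 6540 \cdot \frac{1}{13626} + \frac{20106}{25231} = \frac{1090}{2271} + 20106 \cdot \frac{1}{25231} = \frac{1090}{2271} + \frac{20106}{25231} = \frac{73162516}{57299601}$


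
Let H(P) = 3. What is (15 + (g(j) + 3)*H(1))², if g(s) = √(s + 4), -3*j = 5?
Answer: (24 + √21)² ≈ 816.96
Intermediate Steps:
j = -5/3 (j = -⅓*5 = -5/3 ≈ -1.6667)
g(s) = √(4 + s)
(15 + (g(j) + 3)*H(1))² = (15 + (√(4 - 5/3) + 3)*3)² = (15 + (√(7/3) + 3)*3)² = (15 + (√21/3 + 3)*3)² = (15 + (3 + √21/3)*3)² = (15 + (9 + √21))² = (24 + √21)²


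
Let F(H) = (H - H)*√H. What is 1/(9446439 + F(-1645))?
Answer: 1/9446439 ≈ 1.0586e-7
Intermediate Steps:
F(H) = 0 (F(H) = 0*√H = 0)
1/(9446439 + F(-1645)) = 1/(9446439 + 0) = 1/9446439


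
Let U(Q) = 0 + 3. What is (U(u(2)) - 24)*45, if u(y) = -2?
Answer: -945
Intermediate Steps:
U(Q) = 3
(U(u(2)) - 24)*45 = (3 - 24)*45 = -21*45 = -945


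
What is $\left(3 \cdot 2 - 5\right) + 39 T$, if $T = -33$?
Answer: $-1286$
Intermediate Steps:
$\left(3 \cdot 2 - 5\right) + 39 T = \left(3 \cdot 2 - 5\right) + 39 \left(-33\right) = \left(6 - 5\right) - 1287 = 1 - 1287 = -1286$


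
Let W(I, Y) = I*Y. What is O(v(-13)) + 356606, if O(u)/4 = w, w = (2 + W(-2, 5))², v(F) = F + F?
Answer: 356862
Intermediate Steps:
v(F) = 2*F
w = 64 (w = (2 - 2*5)² = (2 - 10)² = (-8)² = 64)
O(u) = 256 (O(u) = 4*64 = 256)
O(v(-13)) + 356606 = 256 + 356606 = 356862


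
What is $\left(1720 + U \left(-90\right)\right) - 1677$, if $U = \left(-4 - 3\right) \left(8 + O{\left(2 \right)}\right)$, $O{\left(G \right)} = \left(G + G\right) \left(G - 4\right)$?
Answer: $43$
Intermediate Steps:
$O{\left(G \right)} = 2 G \left(-4 + G\right)$
$U = 0$ ($U = \left(-4 - 3\right) \left(8 + 2 \cdot 2 \left(-4 + 2\right)\right) = - 7 \left(8 + 2 \cdot 2 \left(-2\right)\right) = - 7 \left(8 - 8\right) = \left(-7\right) 0 = 0$)
$\left(1720 + U \left(-90\right)\right) - 1677 = \left(1720 + 0 \left(-90\right)\right) - 1677 = \left(1720 + 0\right) - 1677 = 1720 - 1677 = 43$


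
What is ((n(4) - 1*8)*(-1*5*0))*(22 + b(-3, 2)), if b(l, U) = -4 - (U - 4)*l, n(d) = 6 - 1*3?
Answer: 0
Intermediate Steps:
n(d) = 3 (n(d) = 6 - 3 = 3)
b(l, U) = -4 - l*(-4 + U) (b(l, U) = -4 - (-4 + U)*l = -4 - l*(-4 + U))
((n(4) - 1*8)*(-1*5*0))*(22 + b(-3, 2)) = ((3 - 1*8)*(-1*5*0))*(22 + (-4 + 4*(-3) - 1*2*(-3))) = ((3 - 8)*(-5*0))*(22 + (-4 - 12 + 6)) = (-5*0)*(22 - 10) = 0*12 = 0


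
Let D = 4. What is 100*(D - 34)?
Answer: -3000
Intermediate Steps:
100*(D - 34) = 100*(4 - 34) = 100*(-30) = -3000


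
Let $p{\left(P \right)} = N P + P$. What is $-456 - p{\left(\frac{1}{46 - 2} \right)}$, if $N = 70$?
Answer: $- \frac{20135}{44} \approx -457.61$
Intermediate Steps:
$p{\left(P \right)} = 71 P$ ($p{\left(P \right)} = 70 P + P = 71 P$)
$-456 - p{\left(\frac{1}{46 - 2} \right)} = -456 - \frac{71}{46 - 2} = -456 - \frac{71}{44} = - \frac{20135}{44}$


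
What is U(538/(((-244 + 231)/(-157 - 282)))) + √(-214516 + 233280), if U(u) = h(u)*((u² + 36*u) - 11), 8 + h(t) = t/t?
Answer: -391247279087/169 + 2*√4691 ≈ -2.3151e+9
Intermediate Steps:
h(t) = -7 (h(t) = -8 + t/t = -8 + 1 = -7)
U(u) = 77 - 252*u - 7*u² (U(u) = -7*((u² + 36*u) - 11) = -7*(-11 + u² + 36*u) = 77 - 252*u - 7*u²)
U(538/(((-244 + 231)/(-157 - 282)))) + √(-214516 + 233280) = (77 - 135576/((-244 + 231)/(-157 - 282)) - 7*289444*(-157 - 282)²/(-244 + 231)²) + √(-214516 + 233280) = (77 - 135576/((-13/(-439))) - 7*(538/((-13/(-439))))²) + √18764 = (77 - 135576/((-13*(-1/439))) - 7*(538/((-13*(-1/439))))²) + 2*√4691 = (77 - 135576/13/439 - 7*(538/(13/439))²) + 2*√4691 = (77 - 135576*439/13 - 7*(538*(439/13))²) + 2*√4691 = (77 - 252*236182/13 - 7*(236182/13)²) + 2*√4691 = (77 - 59517864/13 - 7*55781937124/169) + 2*√4691 = (77 - 59517864/13 - 390473559868/169) + 2*√4691 = -391247279087/169 + 2*√4691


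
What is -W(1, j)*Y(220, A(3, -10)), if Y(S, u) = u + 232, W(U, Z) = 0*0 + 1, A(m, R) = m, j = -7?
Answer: -235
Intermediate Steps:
W(U, Z) = 1 (W(U, Z) = 0 + 1 = 1)
Y(S, u) = 232 + u
-W(1, j)*Y(220, A(3, -10)) = -(232 + 3) = -235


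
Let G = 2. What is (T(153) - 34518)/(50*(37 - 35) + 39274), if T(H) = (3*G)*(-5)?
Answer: -17274/19687 ≈ -0.87743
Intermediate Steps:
T(H) = -30 (T(H) = (3*2)*(-5) = 6*(-5) = -30)
(T(153) - 34518)/(50*(37 - 35) + 39274) = (-30 - 34518)/(50*(37 - 35) + 39274) = -34548/(50*2 + 39274) = -34548/(100 + 39274) = -34548/39374 = -34548*1/39374 = -17274/19687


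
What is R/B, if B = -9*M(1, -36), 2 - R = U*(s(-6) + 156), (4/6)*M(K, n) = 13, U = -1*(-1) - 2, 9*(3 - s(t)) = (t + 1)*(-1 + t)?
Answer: -2828/3159 ≈ -0.89522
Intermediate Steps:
s(t) = 3 - (1 + t)*(-1 + t)/9 (s(t) = 3 - (t + 1)*(-1 + t)/9 = 3 - (1 + t)*(-1 + t)/9)
U = -1 (U = 1 - 2 = -1)
M(K, n) = 39/2 (M(K, n) = (3/2)*13 = 39/2)
R = 1414/9 (R = 2 - (-1)*((28/9 - ⅑*(-6)²) + 156) = 2 - (-1)*((28/9 - ⅑*36) + 156) = 2 - (-1)*((28/9 - 4) + 156) = 2 - (-1)*(-8/9 + 156) = 2 - (-1)*1396/9 = 2 - 1*(-1396/9) = 2 + 1396/9 = 1414/9 ≈ 157.11)
B = -351/2 (B = -9*39/2 = -351/2 ≈ -175.50)
R/B = 1414/(9*(-351/2)) = (1414/9)*(-2/351) = -2828/3159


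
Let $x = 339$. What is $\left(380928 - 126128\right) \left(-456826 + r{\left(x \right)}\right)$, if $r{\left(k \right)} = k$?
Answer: $-116312887600$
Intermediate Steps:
$\left(380928 - 126128\right) \left(-456826 + r{\left(x \right)}\right) = \left(380928 - 126128\right) \left(-456826 + 339\right) = 254800 \left(-456487\right) = -116312887600$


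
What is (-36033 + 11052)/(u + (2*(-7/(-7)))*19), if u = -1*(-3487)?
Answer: -8327/1175 ≈ -7.0868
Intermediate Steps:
u = 3487
(-36033 + 11052)/(u + (2*(-7/(-7)))*19) = (-36033 + 11052)/(3487 + (2*(-7/(-7)))*19) = -24981/(3487 + (2*(-7*(-⅐)))*19) = -24981/(3487 + (2*1)*19) = -24981/(3487 + 2*19) = -24981/(3487 + 38) = -24981/3525 = -24981*1/3525 = -8327/1175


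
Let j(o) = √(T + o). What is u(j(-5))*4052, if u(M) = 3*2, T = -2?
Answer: 24312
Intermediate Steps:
j(o) = √(-2 + o)
u(M) = 6
u(j(-5))*4052 = 6*4052 = 24312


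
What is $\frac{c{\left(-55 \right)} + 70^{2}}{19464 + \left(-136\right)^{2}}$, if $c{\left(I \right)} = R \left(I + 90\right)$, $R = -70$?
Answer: $\frac{245}{3796} \approx 0.064542$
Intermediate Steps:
$c{\left(I \right)} = -6300 - 70 I$ ($c{\left(I \right)} = - 70 \left(I + 90\right) = - 70 \left(90 + I\right) = -6300 - 70 I$)
$\frac{c{\left(-55 \right)} + 70^{2}}{19464 + \left(-136\right)^{2}} = \frac{\left(-6300 - -3850\right) + 70^{2}}{19464 + \left(-136\right)^{2}} = \frac{\left(-6300 + 3850\right) + 4900}{19464 + 18496} = \frac{-2450 + 4900}{37960} = 2450 \cdot \frac{1}{37960} = \frac{245}{3796}$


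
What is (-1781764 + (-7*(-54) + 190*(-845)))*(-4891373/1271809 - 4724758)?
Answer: 11669083012494619920/1271809 ≈ 9.1752e+12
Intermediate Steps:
(-1781764 + (-7*(-54) + 190*(-845)))*(-4891373/1271809 - 4724758) = (-1781764 + (378 - 160550))*(-4891373*1/1271809 - 4724758) = (-1781764 - 160172)*(-4891373/1271809 - 4724758) = -1941936*(-6008994638595/1271809) = 11669083012494619920/1271809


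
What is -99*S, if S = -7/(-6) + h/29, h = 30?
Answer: -12639/58 ≈ -217.91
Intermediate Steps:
S = 383/174 (S = -7/(-6) + 30/29 = -7*(-⅙) + 30*(1/29) = 7/6 + 30/29 = 383/174 ≈ 2.2011)
-99*S = -99*383/174 = -12639/58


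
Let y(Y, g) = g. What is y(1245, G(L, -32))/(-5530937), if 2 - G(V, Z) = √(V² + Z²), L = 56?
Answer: -2/5530937 + 8*√65/5530937 ≈ 1.1300e-5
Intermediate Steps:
G(V, Z) = 2 - √(V² + Z²)
y(1245, G(L, -32))/(-5530937) = (2 - √(56² + (-32)²))/(-5530937) = (2 - √(3136 + 1024))*(-1/5530937) = (2 - √4160)*(-1/5530937) = (2 - 8*√65)*(-1/5530937) = -2/5530937 + 8*√65/5530937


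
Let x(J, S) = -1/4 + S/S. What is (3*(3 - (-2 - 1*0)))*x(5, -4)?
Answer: 45/4 ≈ 11.250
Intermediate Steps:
x(J, S) = ¾ (x(J, S) = -1*¼ + 1 = -¼ + 1 = ¾)
(3*(3 - (-2 - 1*0)))*x(5, -4) = (3*(3 - (-2 - 1*0)))*(¾) = (3*(3 - (-2 + 0)))*(¾) = (3*(3 - 1*(-2)))*(¾) = (3*(3 + 2))*(¾) = (3*5)*(¾) = 15*(¾) = 45/4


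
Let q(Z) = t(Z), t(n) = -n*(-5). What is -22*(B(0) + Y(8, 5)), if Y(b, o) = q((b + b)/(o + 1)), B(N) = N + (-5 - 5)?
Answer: -220/3 ≈ -73.333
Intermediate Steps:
B(N) = -10 + N (B(N) = N - 10 = -10 + N)
t(n) = 5*n (t(n) = -(-5)*n = 5*n)
q(Z) = 5*Z
Y(b, o) = 10*b/(1 + o) (Y(b, o) = 5*((b + b)/(o + 1)) = 5*((2*b)/(1 + o)) = 5*(2*b/(1 + o)) = 10*b/(1 + o))
-22*(B(0) + Y(8, 5)) = -22*((-10 + 0) + 10*8/(1 + 5)) = -22*(-10 + 10*8/6) = -22*(-10 + 10*8*(1/6)) = -22*(-10 + 40/3) = -22*10/3 = -220/3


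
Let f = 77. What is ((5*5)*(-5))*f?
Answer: -9625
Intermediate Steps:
((5*5)*(-5))*f = ((5*5)*(-5))*77 = (25*(-5))*77 = -125*77 = -9625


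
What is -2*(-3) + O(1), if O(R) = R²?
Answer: 7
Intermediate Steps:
-2*(-3) + O(1) = -2*(-3) + 1² = 6 + 1 = 7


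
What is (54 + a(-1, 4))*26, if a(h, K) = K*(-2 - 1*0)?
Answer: 1196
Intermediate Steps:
a(h, K) = -2*K (a(h, K) = K*(-2 + 0) = K*(-2) = -2*K)
(54 + a(-1, 4))*26 = (54 - 2*4)*26 = (54 - 8)*26 = 46*26 = 1196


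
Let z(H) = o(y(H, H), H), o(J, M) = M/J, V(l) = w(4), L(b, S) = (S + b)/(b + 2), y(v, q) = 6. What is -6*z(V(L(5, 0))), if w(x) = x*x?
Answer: -16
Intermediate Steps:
L(b, S) = (S + b)/(2 + b)
w(x) = x**2
V(l) = 16 (V(l) = 4**2 = 16)
z(H) = H/6
-6*z(V(L(5, 0))) = -16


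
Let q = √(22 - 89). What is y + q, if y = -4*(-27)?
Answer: 108 + I*√67 ≈ 108.0 + 8.1853*I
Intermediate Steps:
y = 108
q = I*√67 (q = √(-67) = I*√67 ≈ 8.1853*I)
y + q = 108 + I*√67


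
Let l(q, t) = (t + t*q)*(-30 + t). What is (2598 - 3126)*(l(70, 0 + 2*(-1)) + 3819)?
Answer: -4415664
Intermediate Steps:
l(q, t) = (-30 + t)*(t + q*t) (l(q, t) = (t + q*t)*(-30 + t) = (-30 + t)*(t + q*t))
(2598 - 3126)*(l(70, 0 + 2*(-1)) + 3819) = (2598 - 3126)*((0 + 2*(-1))*(-30 + (0 + 2*(-1)) - 30*70 + 70*(0 + 2*(-1))) + 3819) = -528*((0 - 2)*(-30 + (0 - 2) - 2100 + 70*(0 - 2)) + 3819) = -528*(-2*(-30 - 2 - 2100 + 70*(-2)) + 3819) = -528*(-2*(-30 - 2 - 2100 - 140) + 3819) = -528*(-2*(-2272) + 3819) = -528*(4544 + 3819) = -528*8363 = -4415664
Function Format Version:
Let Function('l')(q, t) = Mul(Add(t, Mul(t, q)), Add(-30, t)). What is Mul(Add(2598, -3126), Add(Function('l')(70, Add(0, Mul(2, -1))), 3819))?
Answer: -4415664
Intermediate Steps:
Function('l')(q, t) = Mul(Add(-30, t), Add(t, Mul(q, t))) (Function('l')(q, t) = Mul(Add(t, Mul(q, t)), Add(-30, t)) = Mul(Add(-30, t), Add(t, Mul(q, t))))
Mul(Add(2598, -3126), Add(Function('l')(70, Add(0, Mul(2, -1))), 3819)) = Mul(Add(2598, -3126), Add(Mul(Add(0, Mul(2, -1)), Add(-30, Add(0, Mul(2, -1)), Mul(-30, 70), Mul(70, Add(0, Mul(2, -1))))), 3819)) = Mul(-528, Add(Mul(Add(0, -2), Add(-30, Add(0, -2), -2100, Mul(70, Add(0, -2)))), 3819)) = Mul(-528, Add(Mul(-2, Add(-30, -2, -2100, Mul(70, -2))), 3819)) = Mul(-528, Add(Mul(-2, Add(-30, -2, -2100, -140)), 3819)) = Mul(-528, Add(Mul(-2, -2272), 3819)) = Mul(-528, Add(4544, 3819)) = Mul(-528, 8363) = -4415664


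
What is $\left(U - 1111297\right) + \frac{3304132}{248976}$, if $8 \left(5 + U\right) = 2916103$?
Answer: $- \frac{7151125579}{9576} \approx -7.4678 \cdot 10^{5}$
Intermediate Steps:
$U = \frac{2916063}{8}$ ($U = -5 + \frac{1}{8} \cdot 2916103 = -5 + \frac{2916103}{8} = \frac{2916063}{8} \approx 3.6451 \cdot 10^{5}$)
$\left(U - 1111297\right) + \frac{3304132}{248976} = \left(\frac{2916063}{8} - 1111297\right) + \frac{3304132}{248976} = - \frac{5974313}{8} + 3304132 \cdot \frac{1}{248976} = - \frac{5974313}{8} + \frac{63541}{4788} = - \frac{7151125579}{9576}$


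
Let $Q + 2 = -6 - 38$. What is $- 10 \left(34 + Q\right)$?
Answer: $120$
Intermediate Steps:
$Q = -46$ ($Q = -2 - 44 = -46$)
$- 10 \left(34 + Q\right) = - 10 \left(34 - 46\right) = \left(-10\right) \left(-12\right) = 120$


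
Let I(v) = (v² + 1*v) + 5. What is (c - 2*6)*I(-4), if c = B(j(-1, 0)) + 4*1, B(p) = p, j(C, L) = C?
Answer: -153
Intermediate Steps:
c = 3 (c = -1 + 4*1 = -1 + 4 = 3)
I(v) = 5 + v + v² (I(v) = (v² + v) + 5 = (v + v²) + 5 = 5 + v + v²)
(c - 2*6)*I(-4) = (3 - 2*6)*(5 - 4 + (-4)²) = (3 - 12)*(5 - 4 + 16) = -9*17 = -153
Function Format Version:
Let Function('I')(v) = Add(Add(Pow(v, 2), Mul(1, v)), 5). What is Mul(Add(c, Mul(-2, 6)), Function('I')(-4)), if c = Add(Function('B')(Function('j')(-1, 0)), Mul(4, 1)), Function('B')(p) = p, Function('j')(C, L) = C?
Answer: -153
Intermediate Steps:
c = 3 (c = Add(-1, Mul(4, 1)) = Add(-1, 4) = 3)
Function('I')(v) = Add(5, v, Pow(v, 2)) (Function('I')(v) = Add(Add(Pow(v, 2), v), 5) = Add(Add(v, Pow(v, 2)), 5) = Add(5, v, Pow(v, 2)))
Mul(Add(c, Mul(-2, 6)), Function('I')(-4)) = Mul(Add(3, Mul(-2, 6)), Add(5, -4, Pow(-4, 2))) = Mul(Add(3, -12), Add(5, -4, 16)) = Mul(-9, 17) = -153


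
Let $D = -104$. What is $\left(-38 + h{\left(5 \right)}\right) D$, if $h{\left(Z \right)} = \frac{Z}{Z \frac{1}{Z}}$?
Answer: $3432$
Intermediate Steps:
$h{\left(Z \right)} = Z$ ($h{\left(Z \right)} = \frac{Z}{1} = Z 1 = Z$)
$\left(-38 + h{\left(5 \right)}\right) D = \left(-38 + 5\right) \left(-104\right) = \left(-33\right) \left(-104\right) = 3432$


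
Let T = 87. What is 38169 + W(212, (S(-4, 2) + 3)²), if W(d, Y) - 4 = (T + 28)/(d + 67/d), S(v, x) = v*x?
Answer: 74705621/1957 ≈ 38174.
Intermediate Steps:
W(d, Y) = 4 + 115/(d + 67/d) (W(d, Y) = 4 + (87 + 28)/(d + 67/d) = 4 + 115/(d + 67/d))
38169 + W(212, (S(-4, 2) + 3)²) = 38169 + (268 + 4*212² + 115*212)/(67 + 212²) = 38169 + (268 + 4*44944 + 24380)/(67 + 44944) = 38169 + (268 + 179776 + 24380)/45011 = 38169 + (1/45011)*204424 = 38169 + 8888/1957 = 74705621/1957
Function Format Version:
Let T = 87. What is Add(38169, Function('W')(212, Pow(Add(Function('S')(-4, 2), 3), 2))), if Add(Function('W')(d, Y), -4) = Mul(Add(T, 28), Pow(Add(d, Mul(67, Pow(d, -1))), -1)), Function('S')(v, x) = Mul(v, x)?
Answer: Rational(74705621, 1957) ≈ 38174.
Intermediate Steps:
Function('W')(d, Y) = Add(4, Mul(115, Pow(Add(d, Mul(67, Pow(d, -1))), -1))) (Function('W')(d, Y) = Add(4, Mul(Add(87, 28), Pow(Add(d, Mul(67, Pow(d, -1))), -1))) = Add(4, Mul(115, Pow(Add(d, Mul(67, Pow(d, -1))), -1))))
Add(38169, Function('W')(212, Pow(Add(Function('S')(-4, 2), 3), 2))) = Add(38169, Mul(Pow(Add(67, Pow(212, 2)), -1), Add(268, Mul(4, Pow(212, 2)), Mul(115, 212)))) = Add(38169, Mul(Pow(Add(67, 44944), -1), Add(268, Mul(4, 44944), 24380))) = Add(38169, Mul(Pow(45011, -1), Add(268, 179776, 24380))) = Add(38169, Mul(Rational(1, 45011), 204424)) = Add(38169, Rational(8888, 1957)) = Rational(74705621, 1957)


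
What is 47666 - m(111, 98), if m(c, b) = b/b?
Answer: 47665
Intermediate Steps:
m(c, b) = 1
47666 - m(111, 98) = 47666 - 1*1 = 47666 - 1 = 47665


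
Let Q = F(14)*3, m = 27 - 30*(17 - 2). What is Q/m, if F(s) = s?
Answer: -14/141 ≈ -0.099291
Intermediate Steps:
m = -423 (m = 27 - 30*15 = 27 - 450 = -423)
Q = 42 (Q = 14*3 = 42)
Q/m = 42/(-423) = 42*(-1/423) = -14/141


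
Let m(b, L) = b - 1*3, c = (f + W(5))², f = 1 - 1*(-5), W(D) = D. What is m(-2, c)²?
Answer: 25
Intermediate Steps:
f = 6 (f = 1 + 5 = 6)
c = 121 (c = (6 + 5)² = 11² = 121)
m(b, L) = -3 + b (m(b, L) = b - 3 = -3 + b)
m(-2, c)² = (-3 - 2)² = (-5)² = 25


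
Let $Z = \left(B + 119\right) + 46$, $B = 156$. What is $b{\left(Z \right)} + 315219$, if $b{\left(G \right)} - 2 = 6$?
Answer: $315227$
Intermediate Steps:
$Z = 321$ ($Z = \left(156 + 119\right) + 46 = 275 + 46 = 321$)
$b{\left(G \right)} = 8$ ($b{\left(G \right)} = 2 + 6 = 8$)
$b{\left(Z \right)} + 315219 = 8 + 315219 = 315227$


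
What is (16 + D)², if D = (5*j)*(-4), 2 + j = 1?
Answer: 1296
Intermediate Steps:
j = -1 (j = -2 + 1 = -1)
D = 20 (D = (5*(-1))*(-4) = -5*(-4) = 20)
(16 + D)² = (16 + 20)² = 36² = 1296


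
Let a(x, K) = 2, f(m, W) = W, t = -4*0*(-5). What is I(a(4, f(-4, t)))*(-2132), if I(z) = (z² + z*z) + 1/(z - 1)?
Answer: -19188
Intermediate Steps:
t = 0 (t = 0*(-5) = 0)
I(z) = 1/(-1 + z) + 2*z² (I(z) = (z² + z²) + 1/(-1 + z) = 2*z² + 1/(-1 + z) = 1/(-1 + z) + 2*z²)
I(a(4, f(-4, t)))*(-2132) = ((1 - 2*2² + 2*2³)/(-1 + 2))*(-2132) = ((1 - 2*4 + 2*8)/1)*(-2132) = (1*(1 - 8 + 16))*(-2132) = (1*9)*(-2132) = 9*(-2132) = -19188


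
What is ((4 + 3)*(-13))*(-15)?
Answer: 1365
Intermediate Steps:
((4 + 3)*(-13))*(-15) = (7*(-13))*(-15) = -91*(-15) = 1365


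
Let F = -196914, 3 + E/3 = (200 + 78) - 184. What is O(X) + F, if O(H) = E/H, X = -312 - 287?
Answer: -117951759/599 ≈ -1.9691e+5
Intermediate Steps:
X = -599
E = 273 (E = -9 + 3*((200 + 78) - 184) = -9 + 3*(278 - 184) = -9 + 3*94 = -9 + 282 = 273)
O(H) = 273/H
O(X) + F = 273/(-599) - 196914 = 273*(-1/599) - 196914 = -273/599 - 196914 = -117951759/599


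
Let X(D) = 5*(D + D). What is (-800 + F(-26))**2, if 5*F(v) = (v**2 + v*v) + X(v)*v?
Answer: 16908544/25 ≈ 6.7634e+5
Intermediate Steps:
X(D) = 10*D (X(D) = 5*(2*D) = 10*D)
F(v) = 12*v**2/5 (F(v) = ((v**2 + v*v) + (10*v)*v)/5 = ((v**2 + v**2) + 10*v**2)/5 = (2*v**2 + 10*v**2)/5 = (12*v**2)/5 = 12*v**2/5)
(-800 + F(-26))**2 = (-800 + (12/5)*(-26)**2)**2 = (-800 + (12/5)*676)**2 = (-800 + 8112/5)**2 = (4112/5)**2 = 16908544/25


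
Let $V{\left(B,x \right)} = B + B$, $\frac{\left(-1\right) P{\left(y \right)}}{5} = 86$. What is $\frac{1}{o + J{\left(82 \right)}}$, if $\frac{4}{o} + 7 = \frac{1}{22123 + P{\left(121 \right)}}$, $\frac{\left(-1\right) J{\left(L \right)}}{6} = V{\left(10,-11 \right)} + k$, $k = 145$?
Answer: $- \frac{75925}{75209136} \approx -0.0010095$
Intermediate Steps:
$P{\left(y \right)} = -430$ ($P{\left(y \right)} = \left(-5\right) 86 = -430$)
$V{\left(B,x \right)} = 2 B$
$J{\left(L \right)} = -990$ ($J{\left(L \right)} = - 6 \left(2 \cdot 10 + 145\right) = - 6 \left(20 + 145\right) = \left(-6\right) 165 = -990$)
$o = - \frac{43386}{75925}$ ($o = \frac{4}{-7 + \frac{1}{22123 - 430}} = \frac{4}{-7 + \frac{1}{21693}} = \frac{4}{- \frac{151850}{21693}} = 4 \left(- \frac{21693}{151850}\right) = - \frac{43386}{75925} \approx -0.57143$)
$\frac{1}{o + J{\left(82 \right)}} = \frac{1}{- \frac{43386}{75925} - 990} = \frac{1}{- \frac{75209136}{75925}} = - \frac{75925}{75209136}$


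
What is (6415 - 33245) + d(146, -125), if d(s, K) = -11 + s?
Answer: -26695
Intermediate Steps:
(6415 - 33245) + d(146, -125) = (6415 - 33245) + (-11 + 146) = -26830 + 135 = -26695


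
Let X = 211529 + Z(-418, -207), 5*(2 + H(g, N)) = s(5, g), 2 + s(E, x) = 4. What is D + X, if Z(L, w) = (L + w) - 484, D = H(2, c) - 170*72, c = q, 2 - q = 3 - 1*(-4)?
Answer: 990892/5 ≈ 1.9818e+5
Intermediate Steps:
s(E, x) = 2 (s(E, x) = -2 + 4 = 2)
q = -5 (q = 2 - (3 - 1*(-4)) = 2 - (3 + 4) = 2 - 1*7 = 2 - 7 = -5)
c = -5
H(g, N) = -8/5 (H(g, N) = -2 + (1/5)*2 = -2 + 2/5 = -8/5)
D = -61208/5 (D = -8/5 - 170*72 = -8/5 - 12240 = -61208/5 ≈ -12242.)
Z(L, w) = -484 + L + w
X = 210420 (X = 211529 + (-484 - 418 - 207) = 211529 - 1109 = 210420)
D + X = -61208/5 + 210420 = 990892/5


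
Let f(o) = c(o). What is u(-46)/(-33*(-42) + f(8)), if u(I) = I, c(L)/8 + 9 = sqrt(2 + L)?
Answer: -15111/431489 + 92*sqrt(10)/431489 ≈ -0.034346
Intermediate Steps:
c(L) = -72 + 8*sqrt(2 + L)
f(o) = -72 + 8*sqrt(2 + o)
u(-46)/(-33*(-42) + f(8)) = -46/(-33*(-42) + (-72 + 8*sqrt(2 + 8))) = -46/(1386 + (-72 + 8*sqrt(10))) = -46/(1314 + 8*sqrt(10))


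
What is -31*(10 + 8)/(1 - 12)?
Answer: 558/11 ≈ 50.727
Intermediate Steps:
-31*(10 + 8)/(1 - 12) = -558/(-11) = -558*(-1)/11 = -31*(-18/11) = 558/11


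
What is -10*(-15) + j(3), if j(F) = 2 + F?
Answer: 155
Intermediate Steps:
-10*(-15) + j(3) = -10*(-15) + (2 + 3) = 150 + 5 = 155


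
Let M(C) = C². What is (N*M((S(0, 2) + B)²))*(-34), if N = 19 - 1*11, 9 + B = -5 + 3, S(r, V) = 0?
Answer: -3982352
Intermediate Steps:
B = -11 (B = -9 + (-5 + 3) = -9 - 2 = -11)
N = 8 (N = 19 - 11 = 8)
(N*M((S(0, 2) + B)²))*(-34) = (8*((0 - 11)²)²)*(-34) = (8*((-11)²)²)*(-34) = (8*121²)*(-34) = (8*14641)*(-34) = 117128*(-34) = -3982352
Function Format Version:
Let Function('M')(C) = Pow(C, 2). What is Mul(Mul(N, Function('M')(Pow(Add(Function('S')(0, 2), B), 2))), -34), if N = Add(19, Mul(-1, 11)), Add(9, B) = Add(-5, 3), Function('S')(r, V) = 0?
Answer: -3982352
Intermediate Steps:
B = -11 (B = Add(-9, Add(-5, 3)) = Add(-9, -2) = -11)
N = 8 (N = Add(19, -11) = 8)
Mul(Mul(N, Function('M')(Pow(Add(Function('S')(0, 2), B), 2))), -34) = Mul(Mul(8, Pow(Pow(Add(0, -11), 2), 2)), -34) = Mul(Mul(8, Pow(Pow(-11, 2), 2)), -34) = Mul(Mul(8, Pow(121, 2)), -34) = Mul(Mul(8, 14641), -34) = Mul(117128, -34) = -3982352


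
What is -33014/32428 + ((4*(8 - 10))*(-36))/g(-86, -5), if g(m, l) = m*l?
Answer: -1214189/3486010 ≈ -0.34830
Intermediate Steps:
g(m, l) = l*m
-33014/32428 + ((4*(8 - 10))*(-36))/g(-86, -5) = -33014/32428 + ((4*(8 - 10))*(-36))/((-5*(-86))) = -33014*1/32428 + ((4*(-2))*(-36))/430 = -16507/16214 - 8*(-36)*(1/430) = -16507/16214 + 288*(1/430) = -16507/16214 + 144/215 = -1214189/3486010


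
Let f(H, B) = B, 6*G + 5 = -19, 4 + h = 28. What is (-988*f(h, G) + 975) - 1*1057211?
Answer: -1052284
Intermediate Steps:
h = 24 (h = -4 + 28 = 24)
G = -4 (G = -5/6 + (1/6)*(-19) = -5/6 - 19/6 = -4)
(-988*f(h, G) + 975) - 1*1057211 = (-988*(-4) + 975) - 1*1057211 = (3952 + 975) - 1057211 = 4927 - 1057211 = -1052284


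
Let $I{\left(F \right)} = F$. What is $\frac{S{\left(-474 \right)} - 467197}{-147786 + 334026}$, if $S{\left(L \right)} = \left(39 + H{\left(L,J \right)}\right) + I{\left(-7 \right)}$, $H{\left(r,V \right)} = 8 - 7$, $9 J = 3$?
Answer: $- \frac{116791}{46560} \approx -2.5084$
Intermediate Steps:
$J = \frac{1}{3}$ ($J = \frac{1}{9} \cdot 3 = \frac{1}{3} \approx 0.33333$)
$H{\left(r,V \right)} = 1$ ($H{\left(r,V \right)} = 8 - 7 = 1$)
$S{\left(L \right)} = 33$ ($S{\left(L \right)} = \left(39 + 1\right) - 7 = 40 - 7 = 33$)
$\frac{S{\left(-474 \right)} - 467197}{-147786 + 334026} = \frac{33 - 467197}{-147786 + 334026} = - \frac{467164}{186240} = \left(-467164\right) \frac{1}{186240} = - \frac{116791}{46560}$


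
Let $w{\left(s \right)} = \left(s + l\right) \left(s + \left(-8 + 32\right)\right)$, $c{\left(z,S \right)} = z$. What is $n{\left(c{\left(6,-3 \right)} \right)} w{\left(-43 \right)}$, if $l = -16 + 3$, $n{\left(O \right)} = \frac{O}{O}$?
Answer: $1064$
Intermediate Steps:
$n{\left(O \right)} = 1$
$l = -13$
$w{\left(s \right)} = \left(-13 + s\right) \left(24 + s\right)$ ($w{\left(s \right)} = \left(s - 13\right) \left(s + \left(-8 + 32\right)\right) = \left(-13 + s\right) \left(s + 24\right) = \left(-13 + s\right) \left(24 + s\right)$)
$n{\left(c{\left(6,-3 \right)} \right)} w{\left(-43 \right)} = 1 \left(-312 + \left(-43\right)^{2} + 11 \left(-43\right)\right) = 1 \left(-312 + 1849 - 473\right) = 1 \cdot 1064 = 1064$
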